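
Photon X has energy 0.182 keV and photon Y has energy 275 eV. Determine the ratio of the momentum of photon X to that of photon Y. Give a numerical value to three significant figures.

p_X = 9.727e-26 kg·m/s (from energy = 0.182 keV, via p = E/c).
p_Y = 1.470e-25 kg·m/s (from energy = 275 eV, via p = E/c).
Ratio = 9.727e-26 / 1.470e-25 = 0.662.

0.662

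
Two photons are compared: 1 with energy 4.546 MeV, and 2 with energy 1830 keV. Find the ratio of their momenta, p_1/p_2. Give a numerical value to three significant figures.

p_1 = 2.430·10^-21 kg·m/s (from energy = 4.546 MeV, via p = E/c).
p_2 = 9.780·10^-22 kg·m/s (from energy = 1830 keV, via p = E/c).
Ratio = 2.430·10^-21 / 9.780·10^-22 = 2.48.

2.48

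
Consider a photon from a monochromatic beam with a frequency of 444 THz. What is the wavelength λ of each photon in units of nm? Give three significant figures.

Take c = 2.99792458e8 m/s.
Convert to SI: f = 444 THz = 4.44e14 Hz.
The photon relation is λ = c/f, giving λ = 6.752e-7 m.
Converting to nm: λ = 675.2 nm ≈ 675 nm.

675 nm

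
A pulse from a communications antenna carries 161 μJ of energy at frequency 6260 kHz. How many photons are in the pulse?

Per-photon energy: E = 4.148·10^-27 J (from frequency = 6260 kHz).
N = E_total / E_photon = 1.61·10^-4 J / 4.148·10^-27 J = 3.88·10^22.

3.88·10^22 photons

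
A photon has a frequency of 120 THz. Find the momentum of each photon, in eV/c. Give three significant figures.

(h = 6.62607015e-34 J·s, c = 2.99792458e8 m/s, 1 eV = 1.602176634e-19 J.)
First convert: f = 120 THz = 1.2e14 Hz.
The photon relation is p = hf/c, giving p = 2.652e-28 kg·m/s.
Converting to eV/c: p = 0.4963 eV/c ≈ 0.496 eV/c.

0.496 eV/c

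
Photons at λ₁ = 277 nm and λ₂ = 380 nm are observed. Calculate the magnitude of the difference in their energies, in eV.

1.21 eV

Using E = hc/λ: E₁ = 7.171e-19 J, E₂ = 5.227e-19 J.
|ΔE| = |7.171e-19 − 5.227e-19| = 1.94e-19 J = 1.21 eV.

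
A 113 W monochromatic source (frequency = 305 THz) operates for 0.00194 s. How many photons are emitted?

Total energy: E_total = P·t = 113 × 0.00194 = 0.2192 J.
Per-photon energy: E = 2.021e-19 J.
N = E_total / E_photon = 1.08e18.

1.08e18 photons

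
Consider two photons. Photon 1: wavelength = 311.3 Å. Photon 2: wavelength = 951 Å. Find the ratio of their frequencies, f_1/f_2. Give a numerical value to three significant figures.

f_1 = 9.630 × 10^15 Hz (from wavelength = 311.3 Å, via f = c/λ).
f_2 = 3.152 × 10^15 Hz (from wavelength = 951 Å, via f = c/λ).
Ratio = 9.630 × 10^15 / 3.152 × 10^15 = 3.05.

3.05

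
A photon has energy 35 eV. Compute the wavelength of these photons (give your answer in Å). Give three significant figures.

Use h = 6.62607015 × 10^-34 J·s, c = 2.99792458 × 10^8 m/s, 1 eV = 1.602176634 × 10^-19 J.
First convert: E = 35 eV = 5.6076 × 10^-18 J.
Since λ = hc/E for a photon, λ = 3.542 × 10^-8 m.
Converting to Å: λ = 354.2 Å ≈ 354 Å.

354 Å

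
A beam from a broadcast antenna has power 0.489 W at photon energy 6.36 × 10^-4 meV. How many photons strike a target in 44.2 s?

Total energy: E_total = P·t = 0.489 × 44.2 = 21.61 J.
Per-photon energy: E = 1.019 × 10^-25 J.
N = E_total / E_photon = 2.12 × 10^26.

2.12 × 10^26 photons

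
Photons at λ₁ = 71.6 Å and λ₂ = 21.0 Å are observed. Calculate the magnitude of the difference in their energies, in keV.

0.417 keV

Using E = hc/λ: E₁ = 2.774e-17 J, E₂ = 9.459e-17 J.
|ΔE| = |2.774e-17 − 9.459e-17| = 6.68e-17 J = 0.417 keV.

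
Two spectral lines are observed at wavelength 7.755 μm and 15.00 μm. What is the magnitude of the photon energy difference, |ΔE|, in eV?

Using E = hc/λ: E₁ = 2.5615 × 10^-20 J, E₂ = 1.3243 × 10^-20 J.
|ΔE| = |2.5615 × 10^-20 − 1.3243 × 10^-20| = 1.24 × 10^-20 J = 0.0772 eV.

0.0772 eV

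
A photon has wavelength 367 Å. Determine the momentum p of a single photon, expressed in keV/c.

0.0338 keV/c

Convert to SI: λ = 367 Å = 3.67e-8 m.
The photon relation is p = h/λ, giving p = 1.805e-26 kg·m/s.
Converting to keV/c: p = 0.03378 keV/c ≈ 0.0338 keV/c.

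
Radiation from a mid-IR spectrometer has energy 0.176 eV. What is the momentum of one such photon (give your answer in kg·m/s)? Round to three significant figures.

9.41e-29 kg·m/s

In SI units: E = 0.176 eV = 2.8198e-20 J.
The photon relation is p = E/c, giving p = 9.406e-29 kg·m/s.
So p ≈ 9.41e-29 kg·m/s.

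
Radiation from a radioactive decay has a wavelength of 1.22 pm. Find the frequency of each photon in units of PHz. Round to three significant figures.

2.46e5 PHz

Use c = 2.99792458e8 m/s.
Convert to SI: λ = 1.22 pm = 1.22e-12 m.
Apply f = c/λ: f = 2.457e20 Hz.
Converting to PHz: f = 245700 PHz ≈ 2.46e5 PHz.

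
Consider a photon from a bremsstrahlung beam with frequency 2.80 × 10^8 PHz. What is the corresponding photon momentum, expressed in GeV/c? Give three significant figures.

1.16 GeV/c

Convert to SI: f = 2.80 × 10^8 PHz = 2.80 × 10^23 Hz.
Since p = hf/c for a photon, p = 6.189 × 10^-19 kg·m/s.
Converting to GeV/c: p = 1.158 GeV/c ≈ 1.16 GeV/c.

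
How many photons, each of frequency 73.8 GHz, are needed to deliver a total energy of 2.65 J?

Per-photon energy: E = 4.890e-23 J (from frequency = 73.8 GHz).
N = E_total / E_photon = 2.65 J / 4.890e-23 J = 5.42e22.

5.42e22 photons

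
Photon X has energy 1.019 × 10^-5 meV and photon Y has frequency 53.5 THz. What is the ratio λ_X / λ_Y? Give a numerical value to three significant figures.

λ_X = 121.7 m (from energy = 1.019 × 10^-5 meV, via λ = hc/E).
λ_Y = 5.604 × 10^-6 m (from frequency = 53.5 THz, via λ = c/f).
Ratio = 121.7 / 5.604 × 10^-6 = 2.17 × 10^7.

2.17 × 10^7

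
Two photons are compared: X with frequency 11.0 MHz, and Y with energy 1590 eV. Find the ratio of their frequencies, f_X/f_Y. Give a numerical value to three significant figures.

f_X = 1.100e7 Hz (from frequency = 11.0 MHz, via f given directly).
f_Y = 3.845e17 Hz (from energy = 1590 eV, via f = E/h).
Ratio = 1.100e7 / 3.845e17 = 2.86e-11.

2.86e-11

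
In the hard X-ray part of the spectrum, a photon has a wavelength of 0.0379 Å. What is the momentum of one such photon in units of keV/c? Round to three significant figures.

(h = 6.62607015 × 10^-34 J·s, c = 2.99792458 × 10^8 m/s, 1 eV = 1.602176634 × 10^-19 J.)
Convert to SI: λ = 0.0379 Å = 3.79 × 10^-12 m.
Apply p = h/λ: p = 1.748 × 10^-22 kg·m/s.
Converting to keV/c: p = 327.1 keV/c ≈ 327 keV/c.

327 keV/c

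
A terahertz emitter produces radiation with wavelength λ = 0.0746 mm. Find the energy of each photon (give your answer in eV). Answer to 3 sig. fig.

In SI units: λ = 0.0746 mm = 7.46·10^-5 m.
Apply E = hc/λ: E = 2.663·10^-21 J.
Converting to eV: E = 0.01662 eV ≈ 0.0166 eV.

0.0166 eV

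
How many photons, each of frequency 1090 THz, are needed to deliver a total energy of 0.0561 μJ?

7.77 × 10^10 photons

Per-photon energy: E = 7.222 × 10^-19 J (from frequency = 1090 THz).
N = E_total / E_photon = 5.61 × 10^-8 J / 7.222 × 10^-19 J = 7.77 × 10^10.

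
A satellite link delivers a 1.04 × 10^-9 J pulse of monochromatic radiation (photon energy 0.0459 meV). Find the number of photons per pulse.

Per-photon energy: E = 7.354 × 10^-24 J (from energy = 0.0459 meV).
N = E_total / E_photon = 1.04 × 10^-9 J / 7.354 × 10^-24 J = 1.41 × 10^14.

1.41 × 10^14 photons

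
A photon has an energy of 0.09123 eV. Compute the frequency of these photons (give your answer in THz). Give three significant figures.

Take h = 6.62607015 × 10^-34 J·s, 1 eV = 1.602176634 × 10^-19 J.
In SI units: E = 0.09123 eV = 1.4617 × 10^-20 J.
The photon relation is f = E/h, giving f = 2.206 × 10^13 Hz.
Converting to THz: f = 22.06 THz ≈ 22.1 THz.

22.1 THz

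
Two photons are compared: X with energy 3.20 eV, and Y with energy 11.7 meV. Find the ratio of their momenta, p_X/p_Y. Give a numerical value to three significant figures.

274

p_X = 1.710e-27 kg·m/s (from energy = 3.20 eV, via p = E/c).
p_Y = 6.253e-30 kg·m/s (from energy = 11.7 meV, via p = E/c).
Ratio = 1.710e-27 / 6.253e-30 = 274.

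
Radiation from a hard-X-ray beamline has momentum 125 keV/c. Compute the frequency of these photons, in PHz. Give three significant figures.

First convert: p = 125 keV/c = 6.6804 × 10^-23 kg·m/s.
Apply f = pc/h: f = 3.022 × 10^19 Hz.
Converting to PHz: f = 30220 PHz ≈ 3.02 × 10^4 PHz.

3.02 × 10^4 PHz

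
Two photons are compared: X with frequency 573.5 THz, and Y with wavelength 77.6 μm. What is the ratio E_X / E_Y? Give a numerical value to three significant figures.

148

E_X = 3.800 × 10^-19 J (from frequency = 573.5 THz, via E = hf).
E_Y = 2.560 × 10^-21 J (from wavelength = 77.6 μm, via E = hc/λ).
Ratio = 3.800 × 10^-19 / 2.560 × 10^-21 = 148.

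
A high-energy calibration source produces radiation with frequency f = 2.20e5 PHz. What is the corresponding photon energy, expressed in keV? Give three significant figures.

910 keV

Convert to SI: f = 2.20e5 PHz = 2.20e20 Hz.
Since E = hf for a photon, E = 1.458e-13 J.
Converting to keV: E = 909.8 keV ≈ 910 keV.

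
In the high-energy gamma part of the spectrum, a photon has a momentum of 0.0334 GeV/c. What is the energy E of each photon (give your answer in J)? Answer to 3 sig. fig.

5.35 × 10^-12 J

First convert: p = 0.0334 GeV/c = 1.7850 × 10^-20 kg·m/s.
Since E = pc for a photon, E = 5.351 × 10^-12 J.
So E ≈ 5.35 × 10^-12 J.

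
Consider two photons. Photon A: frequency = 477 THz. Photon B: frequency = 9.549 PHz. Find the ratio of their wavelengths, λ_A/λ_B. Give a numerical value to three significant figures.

λ_A = 6.285 × 10^-7 m (from frequency = 477 THz, via λ = c/f).
λ_B = 3.140 × 10^-8 m (from frequency = 9.549 PHz, via λ = c/f).
Ratio = 6.285 × 10^-7 / 3.140 × 10^-8 = 20.0.

20.0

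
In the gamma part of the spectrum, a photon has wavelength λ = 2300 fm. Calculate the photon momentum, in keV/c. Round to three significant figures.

539 keV/c

In SI units: λ = 2300 fm = 2.3 × 10^-12 m.
Apply p = h/λ: p = 2.881 × 10^-22 kg·m/s.
Converting to keV/c: p = 539.1 keV/c ≈ 539 keV/c.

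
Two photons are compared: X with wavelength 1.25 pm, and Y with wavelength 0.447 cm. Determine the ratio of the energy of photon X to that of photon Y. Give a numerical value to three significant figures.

E_X = 1.589e-13 J (from wavelength = 1.25 pm, via E = hc/λ).
E_Y = 4.444e-23 J (from wavelength = 0.447 cm, via E = hc/λ).
Ratio = 1.589e-13 / 4.444e-23 = 3.58e9.

3.58e9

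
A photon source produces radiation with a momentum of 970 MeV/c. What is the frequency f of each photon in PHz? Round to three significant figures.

2.35·10^8 PHz

Take h = 6.62607015·10^-34 J·s, c = 2.99792458·10^8 m/s, 1 eV = 1.602176634·10^-19 J.
Convert to SI: p = 970 MeV/c = 5.1840·10^-19 kg·m/s.
Apply f = pc/h: f = 2.345·10^23 Hz.
Converting to PHz: f = 2.345·10^8 PHz ≈ 2.35·10^8 PHz.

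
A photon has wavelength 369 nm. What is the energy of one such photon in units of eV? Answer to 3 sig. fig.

3.36 eV

In SI units: λ = 369 nm = 3.69·10^-7 m.
Apply E = hc/λ: E = 5.383·10^-19 J.
Converting to eV: E = 3.360 eV ≈ 3.36 eV.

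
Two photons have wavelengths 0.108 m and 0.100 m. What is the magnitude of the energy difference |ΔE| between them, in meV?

Using E = hc/λ: E₁ = 1.839·10^-24 J, E₂ = 1.986·10^-24 J.
|ΔE| = |1.839·10^-24 − 1.986·10^-24| = 1.47·10^-25 J = 9.18·10^-4 meV.

9.18·10^-4 meV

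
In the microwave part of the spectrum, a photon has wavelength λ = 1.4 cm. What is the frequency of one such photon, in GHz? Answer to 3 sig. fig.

21.4 GHz

First convert: λ = 1.4 cm = 0.014 m.
Since f = c/λ for a photon, f = 2.141e10 Hz.
Converting to GHz: f = 21.41 GHz ≈ 21.4 GHz.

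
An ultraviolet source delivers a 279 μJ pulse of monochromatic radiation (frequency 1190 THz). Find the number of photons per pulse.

3.54e14 photons

Per-photon energy: E = 7.885e-19 J (from frequency = 1190 THz).
N = E_total / E_photon = 2.79e-4 J / 7.885e-19 J = 3.54e14.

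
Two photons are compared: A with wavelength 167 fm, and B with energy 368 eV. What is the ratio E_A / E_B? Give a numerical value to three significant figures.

E_A = 1.189e-12 J (from wavelength = 167 fm, via E = hc/λ).
E_B = 5.896e-17 J (from energy = 368 eV, via E given directly).
Ratio = 1.189e-12 / 5.896e-17 = 2.02e4.

2.02e4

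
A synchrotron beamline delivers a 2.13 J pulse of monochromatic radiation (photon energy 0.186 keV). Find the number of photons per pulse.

Per-photon energy: E = 2.980 × 10^-17 J (from energy = 0.186 keV).
N = E_total / E_photon = 2.13 J / 2.980 × 10^-17 J = 7.15 × 10^16.

7.15 × 10^16 photons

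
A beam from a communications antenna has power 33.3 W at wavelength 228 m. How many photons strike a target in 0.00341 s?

Total energy: E_total = P·t = 33.3 × 0.00341 = 0.1136 J.
Per-photon energy: E = 8.712e-28 J.
N = E_total / E_photon = 1.30e26.

1.30e26 photons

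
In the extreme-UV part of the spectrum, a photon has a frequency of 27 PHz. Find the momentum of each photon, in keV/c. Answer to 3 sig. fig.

Take h = 6.62607015·10^-34 J·s, c = 2.99792458·10^8 m/s, 1 eV = 1.602176634·10^-19 J.
First convert: f = 27 PHz = 2.7·10^16 Hz.
Apply p = hf/c: p = 5.968·10^-26 kg·m/s.
Converting to keV/c: p = 0.1117 keV/c ≈ 0.112 keV/c.

0.112 keV/c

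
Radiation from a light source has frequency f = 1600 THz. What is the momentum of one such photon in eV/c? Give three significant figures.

6.62 eV/c

In SI units: f = 1600 THz = 1.6·10^15 Hz.
Since p = hf/c for a photon, p = 3.536·10^-27 kg·m/s.
Converting to eV/c: p = 6.617 eV/c ≈ 6.62 eV/c.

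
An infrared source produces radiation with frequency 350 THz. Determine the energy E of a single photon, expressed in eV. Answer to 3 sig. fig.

First convert: f = 350 THz = 3.5 × 10^14 Hz.
The photon relation is E = hf, giving E = 2.319 × 10^-19 J.
Converting to eV: E = 1.447 eV ≈ 1.45 eV.

1.45 eV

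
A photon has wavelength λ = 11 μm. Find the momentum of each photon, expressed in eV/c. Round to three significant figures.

0.113 eV/c

First convert: λ = 11 μm = 1.1e-5 m.
For a photon p = h/λ, so p = 6.024e-29 kg·m/s.
Converting to eV/c: p = 0.1127 eV/c ≈ 0.113 eV/c.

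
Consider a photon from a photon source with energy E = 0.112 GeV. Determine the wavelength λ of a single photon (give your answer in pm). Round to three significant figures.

Use h = 6.62607015·10^-34 J·s, c = 2.99792458·10^8 m/s, 1 eV = 1.602176634·10^-19 J.
In SI units: E = 0.112 GeV = 1.7944·10^-11 J.
The photon relation is λ = hc/E, giving λ = 1.107·10^-14 m.
Converting to pm: λ = 0.01107 pm ≈ 0.0111 pm.

0.0111 pm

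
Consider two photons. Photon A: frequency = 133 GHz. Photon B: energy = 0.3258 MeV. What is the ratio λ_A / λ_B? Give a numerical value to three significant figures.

λ_A = 0.002254 m (from frequency = 133 GHz, via λ = c/f).
λ_B = 3.806e-12 m (from energy = 0.3258 MeV, via λ = hc/E).
Ratio = 0.002254 / 3.806e-12 = 5.92e8.

5.92e8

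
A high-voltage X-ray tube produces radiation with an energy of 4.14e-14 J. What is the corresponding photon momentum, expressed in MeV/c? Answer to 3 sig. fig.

0.258 MeV/c

Use c = 2.99792458e8 m/s, 1 eV = 1.602176634e-19 J.
Apply p = E/c: p = 1.381e-22 kg·m/s.
Converting to MeV/c: p = 0.2584 MeV/c ≈ 0.258 MeV/c.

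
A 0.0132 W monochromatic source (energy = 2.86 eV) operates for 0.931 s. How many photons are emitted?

Total energy: E_total = P·t = 0.0132 × 0.931 = 0.01229 J.
Per-photon energy: E = 4.582e-19 J.
N = E_total / E_photon = 2.68e16.

2.68e16 photons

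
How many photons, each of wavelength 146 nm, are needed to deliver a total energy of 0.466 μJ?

Per-photon energy: E = 1.361·10^-18 J (from wavelength = 146 nm).
N = E_total / E_photon = 4.66·10^-7 J / 1.361·10^-18 J = 3.43·10^11.

3.43·10^11 photons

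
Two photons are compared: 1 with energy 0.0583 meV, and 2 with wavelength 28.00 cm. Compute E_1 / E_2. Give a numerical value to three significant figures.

E_1 = 9.341e-24 J (from energy = 0.0583 meV, via E given directly).
E_2 = 7.094e-25 J (from wavelength = 28.00 cm, via E = hc/λ).
Ratio = 9.341e-24 / 7.094e-25 = 13.2.

13.2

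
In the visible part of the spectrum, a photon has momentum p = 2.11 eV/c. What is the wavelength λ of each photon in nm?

First convert: p = 2.11 eV/c = 1.1276e-27 kg·m/s.
For a photon λ = h/p, so λ = 5.876e-7 m.
Converting to nm: λ = 587.6 nm ≈ 588 nm.

588 nm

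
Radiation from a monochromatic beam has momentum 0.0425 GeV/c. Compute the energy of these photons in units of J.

6.81 × 10^-12 J

Use c = 2.99792458 × 10^8 m/s, 1 eV = 1.602176634 × 10^-19 J.
In SI units: p = 0.0425 GeV/c = 2.2713 × 10^-20 kg·m/s.
Apply E = pc: E = 6.809 × 10^-12 J.
So E ≈ 6.81 × 10^-12 J.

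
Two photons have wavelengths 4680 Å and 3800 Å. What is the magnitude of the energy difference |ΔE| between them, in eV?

Using E = hc/λ: E₁ = 4.245e-19 J, E₂ = 5.227e-19 J.
|ΔE| = |4.245e-19 − 5.227e-19| = 9.83e-20 J = 0.614 eV.

0.614 eV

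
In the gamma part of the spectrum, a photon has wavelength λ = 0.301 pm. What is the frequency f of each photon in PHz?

Use c = 2.99792458e8 m/s.
First convert: λ = 0.301 pm = 3.01e-13 m.
For a photon f = c/λ, so f = 9.960e20 Hz.
Converting to PHz: f = 996000 PHz ≈ 9.96e5 PHz.

9.96e5 PHz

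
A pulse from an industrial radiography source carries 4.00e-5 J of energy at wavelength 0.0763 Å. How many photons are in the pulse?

Per-photon energy: E = 2.603e-14 J (from wavelength = 0.0763 Å).
N = E_total / E_photon = 4.00e-5 J / 2.603e-14 J = 1.54e9.

1.54e9 photons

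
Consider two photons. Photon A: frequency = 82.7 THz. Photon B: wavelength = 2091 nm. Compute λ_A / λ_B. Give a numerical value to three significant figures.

1.73

λ_A = 3.625 × 10^-6 m (from frequency = 82.7 THz, via λ = c/f).
λ_B = 2.091 × 10^-6 m (from wavelength = 2091 nm, via λ given directly).
Ratio = 3.625 × 10^-6 / 2.091 × 10^-6 = 1.73.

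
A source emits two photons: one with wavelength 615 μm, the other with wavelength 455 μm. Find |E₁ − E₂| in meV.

0.709 meV

Using E = hc/λ: E₁ = 3.230e-22 J, E₂ = 4.366e-22 J.
|ΔE| = |3.230e-22 − 4.366e-22| = 1.14e-22 J = 0.709 meV.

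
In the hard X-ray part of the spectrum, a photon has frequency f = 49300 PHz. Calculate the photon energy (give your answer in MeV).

Convert to SI: f = 49300 PHz = 4.93 × 10^19 Hz.
The photon relation is E = hf, giving E = 3.267 × 10^-14 J.
Converting to MeV: E = 0.2039 MeV ≈ 0.204 MeV.

0.204 MeV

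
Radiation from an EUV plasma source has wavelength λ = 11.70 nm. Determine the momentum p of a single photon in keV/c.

Use h = 6.62607015e-34 J·s, c = 2.99792458e8 m/s, 1 eV = 1.602176634e-19 J.
In SI units: λ = 11.70 nm = 1.170e-8 m.
The photon relation is p = h/λ, giving p = 5.663e-26 kg·m/s.
Converting to keV/c: p = 0.1060 keV/c ≈ 0.106 keV/c.

0.106 keV/c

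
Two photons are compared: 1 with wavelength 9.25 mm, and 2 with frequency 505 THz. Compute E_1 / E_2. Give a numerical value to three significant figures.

6.42 × 10^-5

E_1 = 2.148 × 10^-23 J (from wavelength = 9.25 mm, via E = hc/λ).
E_2 = 3.346 × 10^-19 J (from frequency = 505 THz, via E = hf).
Ratio = 2.148 × 10^-23 / 3.346 × 10^-19 = 6.42 × 10^-5.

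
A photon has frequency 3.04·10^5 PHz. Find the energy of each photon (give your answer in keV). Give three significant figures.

First convert: f = 3.04·10^5 PHz = 3.04·10^20 Hz.
Since E = hf for a photon, E = 2.014·10^-13 J.
Converting to keV: E = 1257 keV ≈ 1260 keV.

1260 keV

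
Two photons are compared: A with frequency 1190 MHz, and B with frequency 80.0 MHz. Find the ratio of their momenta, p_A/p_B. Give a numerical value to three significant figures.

14.9

p_A = 2.630 × 10^-33 kg·m/s (from frequency = 1190 MHz, via p = hf/c).
p_B = 1.768 × 10^-34 kg·m/s (from frequency = 80.0 MHz, via p = hf/c).
Ratio = 2.630 × 10^-33 / 1.768 × 10^-34 = 14.9.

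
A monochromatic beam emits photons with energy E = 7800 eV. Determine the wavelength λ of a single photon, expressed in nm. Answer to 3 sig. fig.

First convert: E = 7800 eV = 1.2497 × 10^-15 J.
For a photon λ = hc/E, so λ = 1.590 × 10^-10 m.
Converting to nm: λ = 0.1590 nm ≈ 0.159 nm.

0.159 nm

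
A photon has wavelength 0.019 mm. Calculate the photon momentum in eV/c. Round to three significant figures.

0.0653 eV/c

In SI units: λ = 0.019 mm = 1.9·10^-5 m.
Apply p = h/λ: p = 3.487·10^-29 kg·m/s.
Converting to eV/c: p = 0.06525 eV/c ≈ 0.0653 eV/c.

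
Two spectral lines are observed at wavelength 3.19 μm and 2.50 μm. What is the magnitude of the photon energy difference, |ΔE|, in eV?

Using E = hc/λ: E₁ = 6.227 × 10^-20 J, E₂ = 7.946 × 10^-20 J.
|ΔE| = |6.227 × 10^-20 − 7.946 × 10^-20| = 1.72 × 10^-20 J = 0.107 eV.

0.107 eV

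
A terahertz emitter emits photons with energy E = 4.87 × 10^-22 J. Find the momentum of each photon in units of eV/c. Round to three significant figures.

3.04 × 10^-3 eV/c

Apply p = E/c: p = 1.624 × 10^-30 kg·m/s.
Converting to eV/c: p = 0.003040 eV/c ≈ 3.04 × 10^-3 eV/c.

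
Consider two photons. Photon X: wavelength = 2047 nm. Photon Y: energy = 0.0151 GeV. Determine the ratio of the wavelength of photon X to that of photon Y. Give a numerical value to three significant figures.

2.49·10^7

λ_X = 2.047·10^-6 m (from wavelength = 2047 nm, via λ given directly).
λ_Y = 8.211·10^-14 m (from energy = 0.0151 GeV, via λ = hc/E).
Ratio = 2.047·10^-6 / 8.211·10^-14 = 2.49·10^7.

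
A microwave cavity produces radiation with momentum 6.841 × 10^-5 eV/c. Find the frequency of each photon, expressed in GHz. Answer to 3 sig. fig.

16.5 GHz

Take h = 6.62607015 × 10^-34 J·s, c = 2.99792458 × 10^8 m/s, 1 eV = 1.602176634 × 10^-19 J.
In SI units: p = 6.841 × 10^-5 eV/c = 3.6560 × 10^-32 kg·m/s.
Apply f = pc/h: f = 1.654 × 10^10 Hz.
Converting to GHz: f = 16.54 GHz ≈ 16.5 GHz.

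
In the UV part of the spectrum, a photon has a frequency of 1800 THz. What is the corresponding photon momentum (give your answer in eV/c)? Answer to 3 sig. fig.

In SI units: f = 1800 THz = 1.8·10^15 Hz.
Apply p = hf/c: p = 3.978·10^-27 kg·m/s.
Converting to eV/c: p = 7.444 eV/c ≈ 7.44 eV/c.

7.44 eV/c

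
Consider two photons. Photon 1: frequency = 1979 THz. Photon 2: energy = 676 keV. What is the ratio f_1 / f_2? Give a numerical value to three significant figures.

1.21e-5

f_1 = 1.979e15 Hz (from frequency = 1979 THz, via f given directly).
f_2 = 1.635e20 Hz (from energy = 676 keV, via f = E/h).
Ratio = 1.979e15 / 1.635e20 = 1.21e-5.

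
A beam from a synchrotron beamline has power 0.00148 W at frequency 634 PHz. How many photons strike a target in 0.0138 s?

4.86e10 photons

Total energy: E_total = P·t = 0.00148 × 0.0138 = 2.042e-5 J.
Per-photon energy: E = 4.201e-16 J.
N = E_total / E_photon = 4.86e10.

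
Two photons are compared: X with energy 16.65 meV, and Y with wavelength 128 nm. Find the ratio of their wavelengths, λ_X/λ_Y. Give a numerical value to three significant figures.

λ_X = 7.446e-5 m (from energy = 16.65 meV, via λ = hc/E).
λ_Y = 1.280e-7 m (from wavelength = 128 nm, via λ given directly).
Ratio = 7.446e-5 / 1.280e-7 = 582.

582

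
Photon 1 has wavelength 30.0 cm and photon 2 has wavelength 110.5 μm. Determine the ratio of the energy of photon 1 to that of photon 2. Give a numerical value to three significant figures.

3.68·10^-4

E_1 = 6.621·10^-25 J (from wavelength = 30.0 cm, via E = hc/λ).
E_2 = 1.798·10^-21 J (from wavelength = 110.5 μm, via E = hc/λ).
Ratio = 6.621·10^-25 / 1.798·10^-21 = 3.68·10^-4.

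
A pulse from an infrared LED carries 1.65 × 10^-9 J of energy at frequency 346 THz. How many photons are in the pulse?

7.20 × 10^9 photons

Per-photon energy: E = 2.293 × 10^-19 J (from frequency = 346 THz).
N = E_total / E_photon = 1.65 × 10^-9 J / 2.293 × 10^-19 J = 7.20 × 10^9.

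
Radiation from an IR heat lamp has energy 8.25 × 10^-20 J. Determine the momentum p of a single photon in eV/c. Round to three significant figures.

0.515 eV/c

For a photon p = E/c, so p = 2.752 × 10^-28 kg·m/s.
Converting to eV/c: p = 0.5149 eV/c ≈ 0.515 eV/c.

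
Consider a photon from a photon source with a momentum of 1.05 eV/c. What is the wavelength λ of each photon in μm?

Use h = 6.62607015e-34 J·s, c = 2.99792458e8 m/s, 1 eV = 1.602176634e-19 J.
In SI units: p = 1.05 eV/c = 5.6115e-28 kg·m/s.
Apply λ = h/p: λ = 1.181e-6 m.
Converting to μm: λ = 1.181 μm ≈ 1.18 μm.

1.18 μm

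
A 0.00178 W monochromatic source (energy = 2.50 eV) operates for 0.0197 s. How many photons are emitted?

8.75e13 photons

Total energy: E_total = P·t = 0.00178 × 0.0197 = 3.507e-5 J.
Per-photon energy: E = 4.005e-19 J.
N = E_total / E_photon = 8.75e13.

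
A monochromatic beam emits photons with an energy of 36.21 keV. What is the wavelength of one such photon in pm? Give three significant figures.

34.2 pm

First convert: E = 36.21 keV = 5.8015e-15 J.
The photon relation is λ = hc/E, giving λ = 3.424e-11 m.
Converting to pm: λ = 34.24 pm ≈ 34.2 pm.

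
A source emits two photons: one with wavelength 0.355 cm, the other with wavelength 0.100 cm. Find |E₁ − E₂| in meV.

Using E = hc/λ: E₁ = 5.596 × 10^-23 J, E₂ = 1.986 × 10^-22 J.
|ΔE| = |5.596 × 10^-23 − 1.986 × 10^-22| = 1.43 × 10^-22 J = 0.891 meV.

0.891 meV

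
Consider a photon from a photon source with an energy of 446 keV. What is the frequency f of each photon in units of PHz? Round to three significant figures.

1.08 × 10^5 PHz

In SI units: E = 446 keV = 7.1457 × 10^-14 J.
For a photon f = E/h, so f = 1.078 × 10^20 Hz.
Converting to PHz: f = 107800 PHz ≈ 1.08 × 10^5 PHz.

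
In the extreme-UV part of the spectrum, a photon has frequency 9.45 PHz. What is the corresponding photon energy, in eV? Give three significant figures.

Use h = 6.62607015e-34 J·s, 1 eV = 1.602176634e-19 J.
Convert to SI: f = 9.45 PHz = 9.45e15 Hz.
Since E = hf for a photon, E = 6.262e-18 J.
Converting to eV: E = 39.08 eV ≈ 39.1 eV.

39.1 eV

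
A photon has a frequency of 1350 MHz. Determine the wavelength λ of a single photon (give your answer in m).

Take c = 2.99792458 × 10^8 m/s.
In SI units: f = 1350 MHz = 1.35 × 10^9 Hz.
For a photon λ = c/f, so λ = 0.2221 m.
So λ ≈ 0.222 m.

0.222 m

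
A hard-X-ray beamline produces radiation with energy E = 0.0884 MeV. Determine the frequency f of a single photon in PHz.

Take h = 6.62607015e-34 J·s, 1 eV = 1.602176634e-19 J.
First convert: E = 0.0884 MeV = 1.4163e-14 J.
For a photon f = E/h, so f = 2.138e19 Hz.
Converting to PHz: f = 21380 PHz ≈ 2.14e4 PHz.

2.14e4 PHz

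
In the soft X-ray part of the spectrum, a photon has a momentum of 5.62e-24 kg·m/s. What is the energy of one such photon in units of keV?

10.5 keV

Use c = 2.99792458e8 m/s, 1 eV = 1.602176634e-19 J.
Since E = pc for a photon, E = 1.685e-15 J.
Converting to keV: E = 10.52 keV ≈ 10.5 keV.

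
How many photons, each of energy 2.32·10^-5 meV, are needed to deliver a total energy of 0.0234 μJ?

6.30·10^18 photons

Per-photon energy: E = 3.717·10^-27 J (from energy = 2.32·10^-5 meV).
N = E_total / E_photon = 2.34·10^-8 J / 3.717·10^-27 J = 6.30·10^18.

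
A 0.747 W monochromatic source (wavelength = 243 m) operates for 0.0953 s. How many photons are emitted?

8.71e25 photons

Total energy: E_total = P·t = 0.747 × 0.0953 = 0.07119 J.
Per-photon energy: E = 8.175e-28 J.
N = E_total / E_photon = 8.71e25.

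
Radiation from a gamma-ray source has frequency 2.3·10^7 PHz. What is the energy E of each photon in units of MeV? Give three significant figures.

95.1 MeV

First convert: f = 2.3·10^7 PHz = 2.3·10^22 Hz.
The photon relation is E = hf, giving E = 1.524·10^-11 J.
Converting to MeV: E = 95.12 MeV ≈ 95.1 MeV.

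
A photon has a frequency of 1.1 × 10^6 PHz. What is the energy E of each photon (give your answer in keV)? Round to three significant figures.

4550 keV

Take h = 6.62607015 × 10^-34 J·s, 1 eV = 1.602176634 × 10^-19 J.
In SI units: f = 1.1 × 10^6 PHz = 1.1 × 10^21 Hz.
The photon relation is E = hf, giving E = 7.289 × 10^-13 J.
Converting to keV: E = 4549 keV ≈ 4550 keV.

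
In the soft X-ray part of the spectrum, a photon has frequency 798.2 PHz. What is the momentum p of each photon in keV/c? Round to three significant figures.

(h = 6.62607015 × 10^-34 J·s, c = 2.99792458 × 10^8 m/s, 1 eV = 1.602176634 × 10^-19 J.)
In SI units: f = 798.2 PHz = 7.982 × 10^17 Hz.
Since p = hf/c for a photon, p = 1.764 × 10^-24 kg·m/s.
Converting to keV/c: p = 3.301 keV/c ≈ 3.30 keV/c.

3.30 keV/c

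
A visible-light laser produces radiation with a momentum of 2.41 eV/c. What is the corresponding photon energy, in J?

3.86 × 10^-19 J

In SI units: p = 2.41 eV/c = 1.2880 × 10^-27 kg·m/s.
The photon relation is E = pc, giving E = 3.861 × 10^-19 J.
So E ≈ 3.86 × 10^-19 J.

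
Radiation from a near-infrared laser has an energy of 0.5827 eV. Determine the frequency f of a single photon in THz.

141 THz

First convert: E = 0.5827 eV = 9.3359 × 10^-20 J.
For a photon f = E/h, so f = 1.409 × 10^14 Hz.
Converting to THz: f = 140.9 THz ≈ 141 THz.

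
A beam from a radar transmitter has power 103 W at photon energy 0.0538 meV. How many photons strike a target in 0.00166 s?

Total energy: E_total = P·t = 103 × 0.00166 = 0.1710 J.
Per-photon energy: E = 8.620·10^-24 J.
N = E_total / E_photon = 1.98·10^22.

1.98·10^22 photons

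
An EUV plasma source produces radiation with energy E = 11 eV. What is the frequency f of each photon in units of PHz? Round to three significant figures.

Take h = 6.62607015 × 10^-34 J·s, 1 eV = 1.602176634 × 10^-19 J.
In SI units: E = 11 eV = 1.7624 × 10^-18 J.
For a photon f = E/h, so f = 2.660 × 10^15 Hz.
Converting to PHz: f = 2.660 PHz ≈ 2.66 PHz.

2.66 PHz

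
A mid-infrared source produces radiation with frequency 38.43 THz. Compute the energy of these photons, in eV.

0.159 eV

Convert to SI: f = 38.43 THz = 3.843e13 Hz.
Since E = hf for a photon, E = 2.546e-20 J.
Converting to eV: E = 0.1589 eV ≈ 0.159 eV.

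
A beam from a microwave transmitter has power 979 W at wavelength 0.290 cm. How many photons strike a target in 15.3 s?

2.19 × 10^26 photons

Total energy: E_total = P·t = 979 × 15.3 = 14980 J.
Per-photon energy: E = 6.850 × 10^-23 J.
N = E_total / E_photon = 2.19 × 10^26.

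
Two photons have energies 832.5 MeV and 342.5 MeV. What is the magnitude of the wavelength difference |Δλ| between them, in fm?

2.13 fm

Using λ = hc/E: λ₁ = 1.4893e-15 m, λ₂ = 3.6200e-15 m.
|Δλ| = |1.4893e-15 − 3.6200e-15| = 2.13e-15 m = 2.13 fm.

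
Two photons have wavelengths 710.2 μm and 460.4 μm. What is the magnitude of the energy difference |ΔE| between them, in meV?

Using E = hc/λ: E₁ = 2.7970e-22 J, E₂ = 4.3146e-22 J.
|ΔE| = |2.7970e-22 − 4.3146e-22| = 1.52e-22 J = 0.947 meV.

0.947 meV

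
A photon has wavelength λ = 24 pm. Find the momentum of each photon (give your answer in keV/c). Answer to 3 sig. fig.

51.7 keV/c

(h = 6.62607015e-34 J·s, c = 2.99792458e8 m/s, 1 eV = 1.602176634e-19 J.)
In SI units: λ = 24 pm = 2.4e-11 m.
The photon relation is p = h/λ, giving p = 2.761e-23 kg·m/s.
Converting to keV/c: p = 51.66 keV/c ≈ 51.7 keV/c.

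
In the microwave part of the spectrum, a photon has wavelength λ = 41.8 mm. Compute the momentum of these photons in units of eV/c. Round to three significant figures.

2.97 × 10^-5 eV/c

In SI units: λ = 41.8 mm = 0.0418 m.
For a photon p = h/λ, so p = 1.585 × 10^-32 kg·m/s.
Converting to eV/c: p = 2.966 × 10^-5 eV/c ≈ 2.97 × 10^-5 eV/c.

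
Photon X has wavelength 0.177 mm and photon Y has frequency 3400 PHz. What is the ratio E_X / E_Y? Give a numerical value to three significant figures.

E_X = 1.122 × 10^-21 J (from wavelength = 0.177 mm, via E = hc/λ).
E_Y = 2.253 × 10^-15 J (from frequency = 3400 PHz, via E = hf).
Ratio = 1.122 × 10^-21 / 2.253 × 10^-15 = 4.98 × 10^-7.

4.98 × 10^-7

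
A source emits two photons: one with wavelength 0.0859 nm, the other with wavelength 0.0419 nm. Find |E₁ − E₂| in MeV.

0.0152 MeV

Using E = hc/λ: E₁ = 2.313e-15 J, E₂ = 4.741e-15 J.
|ΔE| = |2.313e-15 − 4.741e-15| = 2.43e-15 J = 0.0152 MeV.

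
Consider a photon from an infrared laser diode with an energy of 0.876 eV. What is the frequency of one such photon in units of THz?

212 THz

(h = 6.62607015 × 10^-34 J·s, 1 eV = 1.602176634 × 10^-19 J.)
First convert: E = 0.876 eV = 1.4035 × 10^-19 J.
The photon relation is f = E/h, giving f = 2.118 × 10^14 Hz.
Converting to THz: f = 211.8 THz ≈ 212 THz.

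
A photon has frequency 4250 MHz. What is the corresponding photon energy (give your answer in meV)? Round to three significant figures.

0.0176 meV

Use h = 6.62607015·10^-34 J·s, 1 eV = 1.602176634·10^-19 J.
In SI units: f = 4250 MHz = 4.25·10^9 Hz.
The photon relation is E = hf, giving E = 2.816·10^-24 J.
Converting to meV: E = 0.01758 meV ≈ 0.0176 meV.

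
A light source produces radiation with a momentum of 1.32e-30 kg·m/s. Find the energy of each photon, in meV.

(c = 2.99792458e8 m/s, 1 eV = 1.602176634e-19 J.)
For a photon E = pc, so E = 3.957e-22 J.
Converting to meV: E = 2.470 meV ≈ 2.47 meV.

2.47 meV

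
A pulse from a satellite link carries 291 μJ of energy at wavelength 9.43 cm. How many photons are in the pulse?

1.38·10^20 photons

Per-photon energy: E = 2.107·10^-24 J (from wavelength = 9.43 cm).
N = E_total / E_photon = 2.91·10^-4 J / 2.107·10^-24 J = 1.38·10^20.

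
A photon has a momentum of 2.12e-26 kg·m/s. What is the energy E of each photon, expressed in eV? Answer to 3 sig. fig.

For a photon E = pc, so E = 6.356e-18 J.
Converting to eV: E = 39.67 eV ≈ 39.7 eV.

39.7 eV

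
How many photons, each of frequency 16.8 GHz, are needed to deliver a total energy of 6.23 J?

5.60·10^23 photons

Per-photon energy: E = 1.113·10^-23 J (from frequency = 16.8 GHz).
N = E_total / E_photon = 6.23 J / 1.113·10^-23 J = 5.60·10^23.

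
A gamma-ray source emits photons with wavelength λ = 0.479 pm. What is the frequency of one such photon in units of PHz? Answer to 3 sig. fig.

Take c = 2.99792458 × 10^8 m/s.
Convert to SI: λ = 0.479 pm = 4.79 × 10^-13 m.
The photon relation is f = c/λ, giving f = 6.259 × 10^20 Hz.
Converting to PHz: f = 625900 PHz ≈ 6.26 × 10^5 PHz.

6.26 × 10^5 PHz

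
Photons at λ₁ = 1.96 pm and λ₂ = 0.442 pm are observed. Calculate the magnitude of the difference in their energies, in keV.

2170 keV

Using E = hc/λ: E₁ = 1.013 × 10^-13 J, E₂ = 4.494 × 10^-13 J.
|ΔE| = |1.013 × 10^-13 − 4.494 × 10^-13| = 3.48 × 10^-13 J = 2170 keV.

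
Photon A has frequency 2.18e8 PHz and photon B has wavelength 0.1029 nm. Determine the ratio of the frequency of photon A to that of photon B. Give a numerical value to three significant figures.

f_A = 2.180e23 Hz (from frequency = 2.18e8 PHz, via f given directly).
f_B = 2.913e18 Hz (from wavelength = 0.1029 nm, via f = c/λ).
Ratio = 2.180e23 / 2.913e18 = 7.48e4.

7.48e4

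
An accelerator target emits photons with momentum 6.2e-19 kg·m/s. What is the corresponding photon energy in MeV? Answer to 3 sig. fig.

(c = 2.99792458e8 m/s, 1 eV = 1.602176634e-19 J.)
The photon relation is E = pc, giving E = 1.859e-10 J.
Converting to MeV: E = 1160 MeV ≈ 1160 MeV.

1160 MeV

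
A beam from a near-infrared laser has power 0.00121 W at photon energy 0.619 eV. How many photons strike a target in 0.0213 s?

2.60e14 photons

Total energy: E_total = P·t = 0.00121 × 0.0213 = 2.577e-5 J.
Per-photon energy: E = 9.917e-20 J.
N = E_total / E_photon = 2.60e14.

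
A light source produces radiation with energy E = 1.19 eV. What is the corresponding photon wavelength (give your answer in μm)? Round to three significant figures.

1.04 μm

(h = 6.62607015e-34 J·s, c = 2.99792458e8 m/s, 1 eV = 1.602176634e-19 J.)
Convert to SI: E = 1.19 eV = 1.9066e-19 J.
Since λ = hc/E for a photon, λ = 1.042e-6 m.
Converting to μm: λ = 1.042 μm ≈ 1.04 μm.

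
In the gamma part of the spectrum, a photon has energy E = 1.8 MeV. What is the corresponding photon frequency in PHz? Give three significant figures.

4.35·10^5 PHz

In SI units: E = 1.8 MeV = 2.8839·10^-13 J.
Apply f = E/h: f = 4.352·10^20 Hz.
Converting to PHz: f = 435200 PHz ≈ 4.35·10^5 PHz.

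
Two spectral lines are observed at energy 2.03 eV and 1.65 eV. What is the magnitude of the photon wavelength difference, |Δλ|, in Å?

1410 Å

Using λ = hc/E: λ₁ = 6.108 × 10^-7 m, λ₂ = 7.514 × 10^-7 m.
|Δλ| = |6.108 × 10^-7 − 7.514 × 10^-7| = 1.41 × 10^-7 m = 1410 Å.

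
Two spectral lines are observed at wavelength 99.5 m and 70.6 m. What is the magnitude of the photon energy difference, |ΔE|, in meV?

Using E = hc/λ: E₁ = 1.996 × 10^-27 J, E₂ = 2.814 × 10^-27 J.
|ΔE| = |1.996 × 10^-27 − 2.814 × 10^-27| = 8.17 × 10^-28 J = 5.10 × 10^-6 meV.

5.10 × 10^-6 meV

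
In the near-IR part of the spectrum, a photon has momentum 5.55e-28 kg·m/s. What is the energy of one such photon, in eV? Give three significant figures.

1.04 eV

Since E = pc for a photon, E = 1.664e-19 J.
Converting to eV: E = 1.038 eV ≈ 1.04 eV.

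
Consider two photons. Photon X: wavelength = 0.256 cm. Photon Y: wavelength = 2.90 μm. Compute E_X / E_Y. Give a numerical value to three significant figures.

E_X = 7.760e-23 J (from wavelength = 0.256 cm, via E = hc/λ).
E_Y = 6.850e-20 J (from wavelength = 2.90 μm, via E = hc/λ).
Ratio = 7.760e-23 / 6.850e-20 = 1.13e-3.

1.13e-3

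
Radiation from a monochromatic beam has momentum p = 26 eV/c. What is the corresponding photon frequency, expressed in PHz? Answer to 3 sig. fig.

In SI units: p = 26 eV/c = 1.3895e-26 kg·m/s.
The photon relation is f = pc/h, giving f = 6.287e15 Hz.
Converting to PHz: f = 6.287 PHz ≈ 6.29 PHz.

6.29 PHz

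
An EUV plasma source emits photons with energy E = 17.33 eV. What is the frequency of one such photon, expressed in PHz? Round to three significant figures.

In SI units: E = 17.33 eV = 2.7766e-18 J.
Apply f = E/h: f = 4.190e15 Hz.
Converting to PHz: f = 4.190 PHz ≈ 4.19 PHz.

4.19 PHz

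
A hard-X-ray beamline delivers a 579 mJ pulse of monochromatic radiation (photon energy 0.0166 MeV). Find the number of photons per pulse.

2.18 × 10^14 photons

Per-photon energy: E = 2.660 × 10^-15 J (from energy = 0.0166 MeV).
N = E_total / E_photon = 0.579 J / 2.660 × 10^-15 J = 2.18 × 10^14.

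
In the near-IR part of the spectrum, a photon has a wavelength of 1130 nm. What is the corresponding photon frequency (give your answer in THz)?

265 THz

Convert to SI: λ = 1130 nm = 1.13·10^-6 m.
The photon relation is f = c/λ, giving f = 2.653·10^14 Hz.
Converting to THz: f = 265.3 THz ≈ 265 THz.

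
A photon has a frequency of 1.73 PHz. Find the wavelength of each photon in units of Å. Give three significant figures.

1730 Å

Take c = 2.99792458e8 m/s.
In SI units: f = 1.73 PHz = 1.73e15 Hz.
The photon relation is λ = c/f, giving λ = 1.733e-7 m.
Converting to Å: λ = 1733 Å ≈ 1730 Å.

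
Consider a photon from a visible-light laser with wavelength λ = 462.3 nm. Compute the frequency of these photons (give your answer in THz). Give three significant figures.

Take c = 2.99792458e8 m/s.
First convert: λ = 462.3 nm = 4.623e-7 m.
Since f = c/λ for a photon, f = 6.485e14 Hz.
Converting to THz: f = 648.5 THz ≈ 648 THz.

648 THz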